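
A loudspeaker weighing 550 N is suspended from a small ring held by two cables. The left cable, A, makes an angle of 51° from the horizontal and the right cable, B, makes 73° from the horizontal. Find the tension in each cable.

T_A = 194.0 N, T_B = 417.5 N

ΣF_x = 0: −T_A·cos51° + T_B·cos73° = 0 → T_B = 2.15247·T_A.
ΣF_y = 0: T_A·sin51° + T_B·sin73° = 550.
Substitute: T_A·(0.777146 + 2.15247·0.956305) = 550 → T_A = 193.965 ≈ 194.0 N.
Then T_B = 2.15247 × 193.965 = 417.5 N.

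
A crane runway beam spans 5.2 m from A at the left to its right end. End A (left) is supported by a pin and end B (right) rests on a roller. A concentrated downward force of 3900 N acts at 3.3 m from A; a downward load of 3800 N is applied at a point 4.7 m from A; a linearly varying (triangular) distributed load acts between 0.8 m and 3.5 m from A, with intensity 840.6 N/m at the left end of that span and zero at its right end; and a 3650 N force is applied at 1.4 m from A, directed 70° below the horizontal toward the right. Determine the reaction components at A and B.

Resultant of the triangular load: ½ × 840.6 × 2.7 = 1134.81 N, acting at 1.7 m from A (one-third of the span from the peak).
Moments about A: B_y·5.2 − 3900·3.3 − 3800·4.7 − (½·840.6·2.7)·1.7 − 3650·sin70°·1.4 = 0 → B_y = 37461/5.2 = 7204.04 ≈ 7204 N.
ΣF_y = 0: A_y + 7204.04 − 3900 − 3800 − ½·840.6·2.7 − 3650·sin70° = 0 → A_y = 5061 N.
ΣF_x = 0: A_x + 3650·cos70° = 0 → A_x = -1248 N.

A_x = -1248 N, A_y = 5061 N, B_y = 7204 N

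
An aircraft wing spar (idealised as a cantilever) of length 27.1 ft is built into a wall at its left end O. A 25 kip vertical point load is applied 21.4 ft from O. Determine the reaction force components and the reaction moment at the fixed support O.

ΣF_x = 0: O_x = 0.
ΣF_y = 0: O_y − 25 = 0 → O_y = 25.00 kip.
ΣM about O: M_O − 25·21.4 = 0 → M_O = 535.0 kip·ft.

O_x = 0, O_y = 25.00 kip, M_O = 535.0 kip·ft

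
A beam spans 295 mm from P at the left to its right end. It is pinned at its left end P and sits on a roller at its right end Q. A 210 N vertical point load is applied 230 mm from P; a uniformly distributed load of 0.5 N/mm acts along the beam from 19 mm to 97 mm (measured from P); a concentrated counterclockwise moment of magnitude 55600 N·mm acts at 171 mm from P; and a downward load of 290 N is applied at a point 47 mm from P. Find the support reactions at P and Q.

Resultant of the distributed load: 0.5 × 78 = 39 N at 58 mm from P.
Moments about P: Q_y·295 − 210·230 − (0.5·78)·58 + 55600 − 290·47 = 0 → Q_y = 8592/295 = 29.1254 ≈ 29.13 N.
ΣF_y = 0: P_y + 29.1254 − 210 − 0.5·78 − 290 = 0 → P_y = 509.9 N.
ΣF_x = 0: no horizontal applied forces, so P_x = 0.

P_x = 0, P_y = 509.9 N, Q_y = 29.13 N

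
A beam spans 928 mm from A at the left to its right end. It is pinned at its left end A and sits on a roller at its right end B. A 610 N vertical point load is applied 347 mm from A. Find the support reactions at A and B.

A_x = 0, A_y = 381.9 N, B_y = 228.1 N

ΣM about A: B_y·928 − 610·347 = 0 → B_y = 211670/928 = 228.093 ≈ 228.1 N.
ΣF_y = 0: A_y + 228.093 − 610 = 0 → A_y = 381.9 N.
ΣF_x = 0: no horizontal applied forces, so A_x = 0.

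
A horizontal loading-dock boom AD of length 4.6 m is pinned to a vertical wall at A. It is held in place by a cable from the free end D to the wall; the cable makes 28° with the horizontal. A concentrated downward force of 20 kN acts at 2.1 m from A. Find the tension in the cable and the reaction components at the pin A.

ΣM about A: T·sin28°·4.6 − 20·2.1 = 0 → T = 42/(4.6·0.469472) = 19.4483 ≈ 19.45 kN.
ΣF_x = 0: A_x − T·cos28° = 0 → A_x = 19.4483 × 0.882948 = 17.17 kN.
ΣF_y = 0: A_y + T·sin28° − 20 = 0 → A_y = 20 − 19.4483 × 0.469472 = 10.87 kN.

T = 19.45 kN, A_x = 17.17 kN, A_y = 10.87 kN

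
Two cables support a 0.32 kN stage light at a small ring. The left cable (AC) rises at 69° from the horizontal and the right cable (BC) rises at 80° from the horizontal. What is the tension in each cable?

T_AC = 0.1079 kN, T_BC = 0.2227 kN

ΣF_x = 0: −T_AC·cos69° + T_BC·cos80° = 0 → T_BC = 2.06376·T_AC.
ΣF_y = 0: T_AC·sin69° + T_BC·sin80° = 0.32.
Substitute: T_AC·(0.93358 + 2.06376·0.984808) = 0.32 → T_AC = 0.10789 ≈ 0.1079 kN.
Then T_BC = 2.06376 × 0.10789 = 0.2227 kN.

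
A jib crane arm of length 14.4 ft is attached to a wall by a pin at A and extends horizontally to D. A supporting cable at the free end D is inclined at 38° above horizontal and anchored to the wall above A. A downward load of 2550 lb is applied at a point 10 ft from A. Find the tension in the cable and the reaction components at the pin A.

ΣM about A: T·sin38°·14.4 − 2550·10 = 0 → T = 25500/(14.4·0.615661) = 2876.31 ≈ 2876 lb.
ΣF_x = 0: A_x − T·cos38° = 0 → A_x = 2876.31 × 0.788011 = 2267 lb.
ΣF_y = 0: A_y + T·sin38° − 2550 = 0 → A_y = 2550 − 2876.31 × 0.615661 = 779.2 lb.

T = 2876 lb, A_x = 2267 lb, A_y = 779.2 lb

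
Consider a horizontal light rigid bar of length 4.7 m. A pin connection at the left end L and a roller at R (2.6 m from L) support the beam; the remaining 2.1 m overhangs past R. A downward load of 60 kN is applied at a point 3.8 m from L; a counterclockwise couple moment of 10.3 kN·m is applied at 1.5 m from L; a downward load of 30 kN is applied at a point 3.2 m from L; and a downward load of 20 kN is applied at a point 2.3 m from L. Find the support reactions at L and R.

L_x = 0, L_y = -28.35 kN, R_y = 138.3 kN

Taking moments about L: R_y·2.6 − 60·3.8 + 10.3 − 30·3.2 − 20·2.3 = 0 → R_y = 359.7/2.6 = 138.346 ≈ 138.3 kN.
ΣF_y = 0: L_y + 138.346 − 60 − 30 − 20 = 0 → L_y = -28.35 kN.
ΣF_x = 0: no horizontal applied forces, so L_x = 0.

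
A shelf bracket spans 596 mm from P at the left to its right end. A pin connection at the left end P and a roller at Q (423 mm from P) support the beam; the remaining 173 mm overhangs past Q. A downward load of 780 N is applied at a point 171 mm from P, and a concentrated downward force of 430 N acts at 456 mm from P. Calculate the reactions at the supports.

Taking moments about P: Q_y·423 − 780·171 − 430·456 = 0 → Q_y = 329460/423 = 778.865 ≈ 778.9 N.
ΣF_y = 0: P_y + 778.865 − 780 − 430 = 0 → P_y = 431.1 N.
ΣF_x = 0: no horizontal applied forces, so P_x = 0.

P_x = 0, P_y = 431.1 N, Q_y = 778.9 N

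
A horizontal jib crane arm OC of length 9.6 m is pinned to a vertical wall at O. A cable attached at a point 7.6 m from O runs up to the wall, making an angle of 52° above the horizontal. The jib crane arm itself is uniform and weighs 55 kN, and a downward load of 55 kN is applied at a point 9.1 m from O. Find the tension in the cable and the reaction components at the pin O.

ΣM about O: T·sin52°·7.6 − 55·4.8 − 55·9.1 = 0 → T = 764.5/(7.6·0.788011) = 127.653 ≈ 127.7 kN.
ΣF_x = 0: O_x − T·cos52° = 0 → O_x = 127.653 × 0.615661 = 78.59 kN.
ΣF_y = 0: O_y + T·sin52° − 55 − 55 = 0 → O_y = 110 − 127.653 × 0.788011 = 9.408 kN.

T = 127.7 kN, O_x = 78.59 kN, O_y = 9.408 kN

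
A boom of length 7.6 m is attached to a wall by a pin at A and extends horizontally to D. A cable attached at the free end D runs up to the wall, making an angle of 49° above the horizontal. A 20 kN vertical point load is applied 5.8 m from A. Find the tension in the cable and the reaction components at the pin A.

ΣM about A: T·sin49°·7.6 − 20·5.8 = 0 → T = 116/(7.6·0.75471) = 20.2239 ≈ 20.22 kN.
ΣF_x = 0: A_x − T·cos49° = 0 → A_x = 20.2239 × 0.656059 = 13.27 kN.
ΣF_y = 0: A_y + T·sin49° − 20 = 0 → A_y = 20 − 20.2239 × 0.75471 = 4.737 kN.

T = 20.22 kN, A_x = 13.27 kN, A_y = 4.737 kN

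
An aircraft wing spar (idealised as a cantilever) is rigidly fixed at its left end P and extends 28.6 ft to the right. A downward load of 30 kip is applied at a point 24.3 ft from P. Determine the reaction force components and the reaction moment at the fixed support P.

ΣF_x = 0: P_x = 0.
ΣF_y = 0: P_y − 30 = 0 → P_y = 30.00 kip.
ΣM about P: M_P − 30·24.3 = 0 → M_P = 729.0 kip·ft.

P_x = 0, P_y = 30.00 kip, M_P = 729.0 kip·ft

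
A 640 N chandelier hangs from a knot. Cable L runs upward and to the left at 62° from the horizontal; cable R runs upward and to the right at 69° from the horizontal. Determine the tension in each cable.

T_L = 303.9 N, T_R = 398.1 N

ΣF_x = 0: −T_L·cos62° + T_R·cos69° = 0 → T_R = 1.31003·T_L.
ΣF_y = 0: T_L·sin62° + T_R·sin69° = 640.
Substitute: T_L·(0.882948 + 1.31003·0.93358) = 640 → T_L = 303.899 ≈ 303.9 N.
Then T_R = 1.31003 × 303.899 = 398.1 N.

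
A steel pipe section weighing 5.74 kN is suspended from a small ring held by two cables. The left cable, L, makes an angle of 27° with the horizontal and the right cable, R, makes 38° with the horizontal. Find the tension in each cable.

T_L = 4.991 kN, T_R = 5.643 kN

ΣF_x = 0: −T_L·cos27° + T_R·cos38° = 0 → T_R = 1.1307·T_L.
ΣF_y = 0: T_L·sin27° + T_R·sin38° = 5.74.
Substitute: T_L·(0.45399 + 1.1307·0.615661) = 5.74 → T_L = 4.99079 ≈ 4.991 kN.
Then T_R = 1.1307 × 4.99079 = 5.643 kN.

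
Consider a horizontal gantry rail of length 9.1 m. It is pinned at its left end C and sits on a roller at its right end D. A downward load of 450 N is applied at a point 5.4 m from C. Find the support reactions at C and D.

Taking moments about C: D_y·9.1 − 450·5.4 = 0 → D_y = 2430/9.1 = 267.033 ≈ 267.0 N.
ΣF_y = 0: C_y + 267.033 − 450 = 0 → C_y = 183.0 N.
ΣF_x = 0: no horizontal applied forces, so C_x = 0.

C_x = 0, C_y = 183.0 N, D_y = 267.0 N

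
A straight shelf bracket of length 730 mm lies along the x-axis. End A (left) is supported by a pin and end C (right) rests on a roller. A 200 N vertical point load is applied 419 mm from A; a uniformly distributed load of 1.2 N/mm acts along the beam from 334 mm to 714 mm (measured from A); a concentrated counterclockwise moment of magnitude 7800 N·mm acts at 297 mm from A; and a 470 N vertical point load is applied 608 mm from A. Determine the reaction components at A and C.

A_x = 0, A_y = 303.1 N, C_y = 822.9 N

Resultant of the distributed load: 1.2 × 380 = 456 N at 524 mm from A.
Taking moments about A: C_y·730 − 200·419 − (1.2·380)·524 + 7800 − 470·608 = 0 → C_y = 600704/730 = 822.882 ≈ 822.9 N.
ΣF_y = 0: A_y + 822.882 − 200 − 1.2·380 − 470 = 0 → A_y = 303.1 N.
ΣF_x = 0: no horizontal applied forces, so A_x = 0.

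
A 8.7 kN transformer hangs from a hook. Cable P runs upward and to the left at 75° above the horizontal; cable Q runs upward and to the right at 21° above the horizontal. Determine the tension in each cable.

ΣF_x = 0: −T_P·cos75° + T_Q·cos21° = 0 → T_Q = 0.277233·T_P.
ΣF_y = 0: T_P·sin75° + T_Q·sin21° = 8.7.
Substitute: T_P·(0.965926 + 0.277233·0.358368) = 8.7 → T_P = 8.16689 ≈ 8.167 kN.
Then T_Q = 0.277233 × 8.16689 = 2.264 kN.

T_P = 8.167 kN, T_Q = 2.264 kN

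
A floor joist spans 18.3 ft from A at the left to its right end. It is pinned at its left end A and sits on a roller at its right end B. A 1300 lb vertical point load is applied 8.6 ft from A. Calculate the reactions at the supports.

Moments about A: B_y·18.3 − 1300·8.6 = 0 → B_y = 11180/18.3 = 610.929 ≈ 610.9 lb.
ΣF_y = 0: A_y + 610.929 − 1300 = 0 → A_y = 689.1 lb.
ΣF_x = 0: no horizontal applied forces, so A_x = 0.

A_x = 0, A_y = 689.1 lb, B_y = 610.9 lb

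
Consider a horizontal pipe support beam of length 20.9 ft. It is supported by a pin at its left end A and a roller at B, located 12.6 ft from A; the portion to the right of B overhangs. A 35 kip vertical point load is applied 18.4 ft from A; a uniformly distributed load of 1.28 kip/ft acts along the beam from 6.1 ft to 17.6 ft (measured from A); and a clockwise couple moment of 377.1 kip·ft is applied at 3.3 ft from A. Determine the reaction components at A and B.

A_x = 0, A_y = -45.16 kip, B_y = 94.88 kip

Resultant of the distributed load: 1.28 × 11.5 = 14.72 kip at 11.85 ft from A.
Moments about A: B_y·12.6 − 35·18.4 − (1.28·11.5)·11.85 − 377.1 = 0 → B_y = 1195.532/12.6 = 94.8835 ≈ 94.88 kip.
ΣF_y = 0: A_y + 94.8835 − 35 − 1.28·11.5 = 0 → A_y = -45.16 kip.
ΣF_x = 0: no horizontal applied forces, so A_x = 0.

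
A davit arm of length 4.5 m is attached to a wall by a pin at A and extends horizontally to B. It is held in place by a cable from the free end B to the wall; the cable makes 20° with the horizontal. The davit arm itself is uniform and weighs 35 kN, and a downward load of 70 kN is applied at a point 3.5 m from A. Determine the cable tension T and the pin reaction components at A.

ΣM about A: T·sin20°·4.5 − 35·2.25 − 70·3.5 = 0 → T = 323.75/(4.5·0.34202) = 210.352 ≈ 210.4 kN.
ΣF_x = 0: A_x − T·cos20° = 0 → A_x = 210.352 × 0.939693 = 197.7 kN.
ΣF_y = 0: A_y + T·sin20° − 35 − 70 = 0 → A_y = 105 − 210.352 × 0.34202 = 33.06 kN.

T = 210.4 kN, A_x = 197.7 kN, A_y = 33.06 kN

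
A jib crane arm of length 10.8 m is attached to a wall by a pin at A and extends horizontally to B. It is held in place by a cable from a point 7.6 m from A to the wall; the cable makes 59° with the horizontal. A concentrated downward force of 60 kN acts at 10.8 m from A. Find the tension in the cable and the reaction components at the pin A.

ΣM about A: T·sin59°·7.6 − 60·10.8 = 0 → T = 648/(7.6·0.857167) = 99.4709 ≈ 99.47 kN.
ΣF_x = 0: A_x − T·cos59° = 0 → A_x = 99.4709 × 0.515038 = 51.23 kN.
ΣF_y = 0: A_y + T·sin59° − 60 = 0 → A_y = 60 − 99.4709 × 0.857167 = -25.26 kN.

T = 99.47 kN, A_x = 51.23 kN, A_y = -25.26 kN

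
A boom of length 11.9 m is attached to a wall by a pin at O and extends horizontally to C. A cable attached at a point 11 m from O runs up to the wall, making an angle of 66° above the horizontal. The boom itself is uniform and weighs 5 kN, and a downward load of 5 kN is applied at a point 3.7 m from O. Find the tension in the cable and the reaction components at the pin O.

T = 4.801 kN, O_x = 1.953 kN, O_y = 5.614 kN

ΣM about O: T·sin66°·11 − 5·5.95 − 5·3.7 = 0 → T = 48.25/(11·0.913545) = 4.80148 ≈ 4.801 kN.
ΣF_x = 0: O_x − T·cos66° = 0 → O_x = 4.80148 × 0.406737 = 1.953 kN.
ΣF_y = 0: O_y + T·sin66° − 5 − 5 = 0 → O_y = 10 − 4.80148 × 0.913545 = 5.614 kN.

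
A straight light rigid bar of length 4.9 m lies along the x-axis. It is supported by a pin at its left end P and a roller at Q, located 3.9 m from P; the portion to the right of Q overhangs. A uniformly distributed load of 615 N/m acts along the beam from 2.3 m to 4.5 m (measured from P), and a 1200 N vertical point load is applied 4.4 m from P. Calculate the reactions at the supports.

P_x = 0, P_y = 19.62 N, Q_y = 2533 N

Resultant of the distributed load: 615 × 2.2 = 1353 N at 3.4 m from P.
Moments about P: Q_y·3.9 − (615·2.2)·3.4 − 1200·4.4 = 0 → Q_y = 9880.2/3.9 = 2533.38 ≈ 2533 N.
ΣF_y = 0: P_y + 2533.38 − 615·2.2 − 1200 = 0 → P_y = 19.62 N.
ΣF_x = 0: no horizontal applied forces, so P_x = 0.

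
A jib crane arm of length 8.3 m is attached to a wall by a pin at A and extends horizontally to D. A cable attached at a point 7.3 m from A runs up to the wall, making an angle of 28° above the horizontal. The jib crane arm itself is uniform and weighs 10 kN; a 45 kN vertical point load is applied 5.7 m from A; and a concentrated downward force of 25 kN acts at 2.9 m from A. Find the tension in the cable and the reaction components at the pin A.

T = 108.1 kN, A_x = 95.45 kN, A_y = 29.25 kN

ΣM about A: T·sin28°·7.3 − 10·4.15 − 45·5.7 − 25·2.9 = 0 → T = 370.5/(7.3·0.469472) = 108.107 ≈ 108.1 kN.
ΣF_x = 0: A_x − T·cos28° = 0 → A_x = 108.107 × 0.882948 = 95.45 kN.
ΣF_y = 0: A_y + T·sin28° − 10 − 45 − 25 = 0 → A_y = 80 − 108.107 × 0.469472 = 29.25 kN.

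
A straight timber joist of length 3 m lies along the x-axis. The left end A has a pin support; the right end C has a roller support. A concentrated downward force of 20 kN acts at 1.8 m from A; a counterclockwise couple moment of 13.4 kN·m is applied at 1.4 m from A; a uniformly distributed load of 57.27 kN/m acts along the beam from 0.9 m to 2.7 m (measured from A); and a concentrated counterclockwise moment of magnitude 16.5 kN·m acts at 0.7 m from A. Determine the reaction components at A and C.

A_x = 0, A_y = 59.20 kN, C_y = 63.88 kN

Resultant of the distributed load: 57.27 × 1.8 = 103.086 kN at 1.8 m from A.
Taking moments about A: C_y·3 − 20·1.8 + 13.4 − (57.27·1.8)·1.8 + 16.5 = 0 → C_y = 191.6548/3 = 63.8849 ≈ 63.88 kN.
ΣF_y = 0: A_y + 63.8849 − 20 − 57.27·1.8 = 0 → A_y = 59.20 kN.
ΣF_x = 0: no horizontal applied forces, so A_x = 0.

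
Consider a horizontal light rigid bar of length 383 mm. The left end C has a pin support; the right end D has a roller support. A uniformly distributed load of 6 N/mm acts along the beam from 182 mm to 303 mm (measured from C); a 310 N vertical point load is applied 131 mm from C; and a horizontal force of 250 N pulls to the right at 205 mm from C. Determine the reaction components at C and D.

C_x = -250.0 N, C_y = 470.3 N, D_y = 565.7 N

Resultant of the distributed load: 6 × 121 = 726 N at 242.5 mm from C.
Taking moments about C: D_y·383 − (6·121)·242.5 − 310·131 = 0 → D_y = 216665/383 = 565.705 ≈ 565.7 N.
ΣF_y = 0: C_y + 565.705 − 6·121 − 310 = 0 → C_y = 470.3 N.
ΣF_x = 0: C_x + 250 = 0 → C_x = -250.0 N.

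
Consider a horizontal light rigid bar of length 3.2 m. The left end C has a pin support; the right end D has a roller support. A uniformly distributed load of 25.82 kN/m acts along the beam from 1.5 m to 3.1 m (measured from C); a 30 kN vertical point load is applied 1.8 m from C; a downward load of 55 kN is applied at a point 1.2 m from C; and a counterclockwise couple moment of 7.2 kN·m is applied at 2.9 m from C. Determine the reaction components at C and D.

Resultant of the distributed load: 25.82 × 1.6 = 41.312 kN at 2.3 m from C.
ΣM about C: D_y·3.2 − (25.82·1.6)·2.3 − 30·1.8 − 55·1.2 + 7.2 = 0 → D_y = 207.8176/3.2 = 64.943 ≈ 64.94 kN.
ΣF_y = 0: C_y + 64.943 − 25.82·1.6 − 30 − 55 = 0 → C_y = 61.37 kN.
ΣF_x = 0: no horizontal applied forces, so C_x = 0.

C_x = 0, C_y = 61.37 kN, D_y = 64.94 kN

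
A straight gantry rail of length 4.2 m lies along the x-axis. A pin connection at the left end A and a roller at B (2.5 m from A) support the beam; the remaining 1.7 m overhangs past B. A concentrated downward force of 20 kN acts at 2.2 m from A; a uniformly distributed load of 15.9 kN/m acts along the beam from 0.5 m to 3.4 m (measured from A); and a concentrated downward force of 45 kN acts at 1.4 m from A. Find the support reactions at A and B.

A_x = 0, A_y = 32.34 kN, B_y = 78.77 kN

Resultant of the distributed load: 15.9 × 2.9 = 46.11 kN at 1.95 m from A.
Moments about A: B_y·2.5 − 20·2.2 − (15.9·2.9)·1.95 − 45·1.4 = 0 → B_y = 196.9145/2.5 = 78.7658 ≈ 78.77 kN.
ΣF_y = 0: A_y + 78.7658 − 20 − 15.9·2.9 − 45 = 0 → A_y = 32.34 kN.
ΣF_x = 0: no horizontal applied forces, so A_x = 0.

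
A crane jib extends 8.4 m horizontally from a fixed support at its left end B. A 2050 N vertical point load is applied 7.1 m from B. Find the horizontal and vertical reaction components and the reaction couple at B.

ΣF_x = 0: B_x = 0.
ΣF_y = 0: B_y − 2050 = 0 → B_y = 2050 N.
ΣM about B: M_B − 2050·7.1 = 0 → M_B = 14560 N·m.

B_x = 0, B_y = 2050 N, M_B = 14560 N·m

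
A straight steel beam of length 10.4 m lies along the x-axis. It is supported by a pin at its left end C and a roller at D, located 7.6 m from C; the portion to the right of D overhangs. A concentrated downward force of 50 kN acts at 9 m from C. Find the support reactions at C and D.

Taking moments about C: D_y·7.6 − 50·9 = 0 → D_y = 450/7.6 = 59.2105 ≈ 59.21 kN.
ΣF_y = 0: C_y + 59.2105 − 50 = 0 → C_y = -9.211 kN.
ΣF_x = 0: no horizontal applied forces, so C_x = 0.

C_x = 0, C_y = -9.211 kN, D_y = 59.21 kN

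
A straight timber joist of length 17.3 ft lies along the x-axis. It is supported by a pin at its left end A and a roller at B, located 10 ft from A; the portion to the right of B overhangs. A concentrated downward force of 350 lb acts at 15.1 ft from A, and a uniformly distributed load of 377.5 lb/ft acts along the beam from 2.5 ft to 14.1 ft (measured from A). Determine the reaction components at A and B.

A_x = 0, A_y = 565.9 lb, B_y = 4163 lb

Resultant of the distributed load: 377.5 × 11.6 = 4379 lb at 8.3 ft from A.
Moments about A: B_y·10 − 350·15.1 − (377.5·11.6)·8.3 = 0 → B_y = 41630.7/10 = 4163.07 ≈ 4163 lb.
ΣF_y = 0: A_y + 4163.07 − 350 − 377.5·11.6 = 0 → A_y = 565.9 lb.
ΣF_x = 0: no horizontal applied forces, so A_x = 0.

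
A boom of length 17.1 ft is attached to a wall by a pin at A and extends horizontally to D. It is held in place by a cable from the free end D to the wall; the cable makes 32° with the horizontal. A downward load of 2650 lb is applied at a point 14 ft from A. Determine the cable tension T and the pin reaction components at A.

T = 4094 lb, A_x = 3472 lb, A_y = 480.4 lb

ΣM about A: T·sin32°·17.1 − 2650·14 = 0 → T = 37100/(17.1·0.529919) = 4094.19 ≈ 4094 lb.
ΣF_x = 0: A_x − T·cos32° = 0 → A_x = 4094.19 × 0.848048 = 3472 lb.
ΣF_y = 0: A_y + T·sin32° − 2650 = 0 → A_y = 2650 − 4094.19 × 0.529919 = 480.4 lb.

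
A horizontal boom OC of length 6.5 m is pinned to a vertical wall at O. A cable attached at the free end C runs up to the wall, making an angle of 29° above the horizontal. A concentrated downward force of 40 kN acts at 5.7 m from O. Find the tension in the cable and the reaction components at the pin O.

T = 72.35 kN, O_x = 63.28 kN, O_y = 4.923 kN

ΣM about O: T·sin29°·6.5 − 40·5.7 = 0 → T = 228/(6.5·0.48481) = 72.3519 ≈ 72.35 kN.
ΣF_x = 0: O_x − T·cos29° = 0 → O_x = 72.3519 × 0.87462 = 63.28 kN.
ΣF_y = 0: O_y + T·sin29° − 40 = 0 → O_y = 40 − 72.3519 × 0.48481 = 4.923 kN.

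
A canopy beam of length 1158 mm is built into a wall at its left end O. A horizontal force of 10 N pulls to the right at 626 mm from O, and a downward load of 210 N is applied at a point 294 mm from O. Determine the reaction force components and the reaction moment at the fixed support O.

O_x = -10.00 N, O_y = 210.0 N, M_O = 61740 N·mm

ΣF_x = 0: O_x + 10 = 0 → O_x = -10.00 N.
ΣF_y = 0: O_y − 210 = 0 → O_y = 210.0 N.
ΣM about O: M_O − 210·294 = 0 → M_O = 61740 N·mm.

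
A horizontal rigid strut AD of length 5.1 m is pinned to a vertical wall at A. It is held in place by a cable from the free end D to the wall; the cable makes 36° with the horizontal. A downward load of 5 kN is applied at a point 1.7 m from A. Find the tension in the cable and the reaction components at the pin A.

ΣM about A: T·sin36°·5.1 − 5·1.7 = 0 → T = 8.5/(5.1·0.587785) = 2.8355 ≈ 2.836 kN.
ΣF_x = 0: A_x − T·cos36° = 0 → A_x = 2.8355 × 0.809017 = 2.294 kN.
ΣF_y = 0: A_y + T·sin36° − 5 = 0 → A_y = 5 − 2.8355 × 0.587785 = 3.333 kN.

T = 2.836 kN, A_x = 2.294 kN, A_y = 3.333 kN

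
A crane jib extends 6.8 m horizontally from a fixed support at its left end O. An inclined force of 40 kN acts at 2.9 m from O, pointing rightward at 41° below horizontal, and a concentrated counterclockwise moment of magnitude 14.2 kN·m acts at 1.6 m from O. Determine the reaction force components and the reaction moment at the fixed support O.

ΣF_x = 0: O_x + 40·cos41° = 0 → O_x = -30.19 kN.
ΣF_y = 0: O_y − 40·sin41° = 0 → O_y = 26.24 kN.
ΣM about O: M_O − 40·sin41°·2.9 + 14.2 = 0 → M_O = 61.90 kN·m.

O_x = -30.19 kN, O_y = 26.24 kN, M_O = 61.90 kN·m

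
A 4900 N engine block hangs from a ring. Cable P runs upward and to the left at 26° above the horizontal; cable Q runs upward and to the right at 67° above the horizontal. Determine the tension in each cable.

ΣF_x = 0: −T_P·cos26° + T_Q·cos67° = 0 → T_Q = 2.30029·T_P.
ΣF_y = 0: T_P·sin26° + T_Q·sin67° = 4900.
Substitute: T_P·(0.438371 + 2.30029·0.920505) = 4900 → T_P = 1917.21 ≈ 1917 N.
Then T_Q = 2.30029 × 1917.21 = 4410 N.

T_P = 1917 N, T_Q = 4410 N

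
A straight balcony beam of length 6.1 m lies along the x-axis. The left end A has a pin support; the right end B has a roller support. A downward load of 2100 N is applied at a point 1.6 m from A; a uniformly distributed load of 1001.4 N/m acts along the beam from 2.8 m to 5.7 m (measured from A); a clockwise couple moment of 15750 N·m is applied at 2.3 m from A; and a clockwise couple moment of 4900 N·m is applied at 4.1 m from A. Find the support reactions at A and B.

Resultant of the distributed load: 1001.4 × 2.9 = 2904.06 N at 4.25 m from A.
Moments about A: B_y·6.1 − 2100·1.6 − (1001.4·2.9)·4.25 − 15750 − 4900 = 0 → B_y = 36352.255/6.1 = 5959.39 ≈ 5959 N.
ΣF_y = 0: A_y + 5959.39 − 2100 − 1001.4·2.9 = 0 → A_y = -955.3 N.
ΣF_x = 0: no horizontal applied forces, so A_x = 0.

A_x = 0, A_y = -955.3 N, B_y = 5959 N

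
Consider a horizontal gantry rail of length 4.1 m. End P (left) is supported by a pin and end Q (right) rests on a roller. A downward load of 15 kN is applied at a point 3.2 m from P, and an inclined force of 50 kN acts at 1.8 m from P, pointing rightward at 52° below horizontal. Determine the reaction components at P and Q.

ΣM about P: Q_y·4.1 − 15·3.2 − 50·sin52°·1.8 = 0 → Q_y = 118.921/4.1 = 29.0051 ≈ 29.01 kN.
ΣF_y = 0: P_y + 29.0051 − 15 − 50·sin52° = 0 → P_y = 25.40 kN.
ΣF_x = 0: P_x + 50·cos52° = 0 → P_x = -30.78 kN.

P_x = -30.78 kN, P_y = 25.40 kN, Q_y = 29.01 kN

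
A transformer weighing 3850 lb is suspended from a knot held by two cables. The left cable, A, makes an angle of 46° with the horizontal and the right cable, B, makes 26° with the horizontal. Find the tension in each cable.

T_A = 3638 lb, T_B = 2812 lb

ΣF_x = 0: −T_A·cos46° + T_B·cos26° = 0 → T_B = 0.772878·T_A.
ΣF_y = 0: T_A·sin46° + T_B·sin26° = 3850.
Substitute: T_A·(0.71934 + 0.772878·0.438371) = 3850 → T_A = 3638.43 ≈ 3638 lb.
Then T_B = 0.772878 × 3638.43 = 2812 lb.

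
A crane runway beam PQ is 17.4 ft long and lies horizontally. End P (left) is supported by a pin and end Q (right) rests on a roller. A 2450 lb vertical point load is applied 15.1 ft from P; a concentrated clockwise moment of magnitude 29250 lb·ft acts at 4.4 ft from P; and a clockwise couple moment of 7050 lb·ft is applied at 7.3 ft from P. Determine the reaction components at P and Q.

P_x = 0, P_y = -1762 lb, Q_y = 4212 lb

ΣM about P: Q_y·17.4 − 2450·15.1 − 29250 − 7050 = 0 → Q_y = 73295/17.4 = 4212.36 ≈ 4212 lb.
ΣF_y = 0: P_y + 4212.36 − 2450 = 0 → P_y = -1762 lb.
ΣF_x = 0: no horizontal applied forces, so P_x = 0.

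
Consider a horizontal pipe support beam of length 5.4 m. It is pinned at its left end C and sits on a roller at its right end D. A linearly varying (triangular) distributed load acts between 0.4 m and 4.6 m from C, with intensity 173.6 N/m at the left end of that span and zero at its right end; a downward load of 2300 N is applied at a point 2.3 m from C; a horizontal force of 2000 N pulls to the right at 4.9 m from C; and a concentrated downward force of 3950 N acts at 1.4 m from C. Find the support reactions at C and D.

Resultant of the triangular load: ½ × 173.6 × 4.2 = 364.56 N, acting at 1.8 m from C (one-third of the span from the peak).
ΣM about C: D_y·5.4 − (½·173.6·4.2)·1.8 − 2300·2.3 − 3950·1.4 = 0 → D_y = 11476.208/5.4 = 2125.22 ≈ 2125 N.
ΣF_y = 0: C_y + 2125.22 − ½·173.6·4.2 − 2300 − 3950 = 0 → C_y = 4489 N.
ΣF_x = 0: C_x + 2000 = 0 → C_x = -2000 N.

C_x = -2000 N, C_y = 4489 N, D_y = 2125 N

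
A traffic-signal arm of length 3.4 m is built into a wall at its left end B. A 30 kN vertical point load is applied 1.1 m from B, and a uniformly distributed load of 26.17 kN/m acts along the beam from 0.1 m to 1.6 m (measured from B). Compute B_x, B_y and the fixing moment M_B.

B_x = 0, B_y = 69.25 kN, M_B = 66.37 kN·m

Resultant of the distributed load: 26.17 × 1.5 = 39.255 kN at 0.85 m from B.
ΣF_x = 0: B_x = 0.
ΣF_y = 0: B_y − 30 − 26.17·1.5 = 0 → B_y = 69.25 kN.
ΣM about B: M_B − 30·1.1 − (26.17·1.5)·0.85 = 0 → M_B = 66.37 kN·m.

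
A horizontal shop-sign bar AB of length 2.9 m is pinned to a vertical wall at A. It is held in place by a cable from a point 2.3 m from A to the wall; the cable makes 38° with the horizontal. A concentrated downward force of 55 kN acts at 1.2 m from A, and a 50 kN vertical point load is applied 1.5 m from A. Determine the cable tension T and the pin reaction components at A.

ΣM about A: T·sin38°·2.3 − 55·1.2 − 50·1.5 = 0 → T = 141/(2.3·0.615661) = 99.5748 ≈ 99.57 kN.
ΣF_x = 0: A_x − T·cos38° = 0 → A_x = 99.5748 × 0.788011 = 78.47 kN.
ΣF_y = 0: A_y + T·sin38° − 55 − 50 = 0 → A_y = 105 − 99.5748 × 0.615661 = 43.70 kN.

T = 99.57 kN, A_x = 78.47 kN, A_y = 43.70 kN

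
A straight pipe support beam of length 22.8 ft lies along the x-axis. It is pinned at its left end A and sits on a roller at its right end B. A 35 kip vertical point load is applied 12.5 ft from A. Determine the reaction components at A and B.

Moments about A: B_y·22.8 − 35·12.5 = 0 → B_y = 437.5/22.8 = 19.1886 ≈ 19.19 kip.
ΣF_y = 0: A_y + 19.1886 − 35 = 0 → A_y = 15.81 kip.
ΣF_x = 0: no horizontal applied forces, so A_x = 0.

A_x = 0, A_y = 15.81 kip, B_y = 19.19 kip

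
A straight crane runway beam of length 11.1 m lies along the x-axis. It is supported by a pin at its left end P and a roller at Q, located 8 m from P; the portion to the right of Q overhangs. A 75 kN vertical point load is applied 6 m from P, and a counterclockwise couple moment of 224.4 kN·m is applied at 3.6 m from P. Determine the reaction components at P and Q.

Moments about P: Q_y·8 − 75·6 + 224.4 = 0 → Q_y = 225.6/8 = 28.20 kN.
ΣF_y = 0: P_y + 28.2 − 75 = 0 → P_y = 46.80 kN.
ΣF_x = 0: no horizontal applied forces, so P_x = 0.

P_x = 0, P_y = 46.80 kN, Q_y = 28.20 kN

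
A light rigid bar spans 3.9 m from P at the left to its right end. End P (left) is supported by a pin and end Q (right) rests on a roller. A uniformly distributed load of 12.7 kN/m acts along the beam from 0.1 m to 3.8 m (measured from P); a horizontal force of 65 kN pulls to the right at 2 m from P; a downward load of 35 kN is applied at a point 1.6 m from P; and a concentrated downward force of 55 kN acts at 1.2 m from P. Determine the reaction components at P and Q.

Resultant of the distributed load: 12.7 × 3.7 = 46.99 kN at 1.95 m from P.
Moments about P: Q_y·3.9 − (12.7·3.7)·1.95 − 35·1.6 − 55·1.2 = 0 → Q_y = 213.6305/3.9 = 54.7771 ≈ 54.78 kN.
ΣF_y = 0: P_y + 54.7771 − 12.7·3.7 − 35 − 55 = 0 → P_y = 82.21 kN.
ΣF_x = 0: P_x + 65 = 0 → P_x = -65.00 kN.

P_x = -65.00 kN, P_y = 82.21 kN, Q_y = 54.78 kN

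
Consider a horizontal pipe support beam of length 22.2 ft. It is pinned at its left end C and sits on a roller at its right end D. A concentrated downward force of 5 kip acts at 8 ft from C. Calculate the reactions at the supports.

C_x = 0, C_y = 3.198 kip, D_y = 1.802 kip

ΣM about C: D_y·22.2 − 5·8 = 0 → D_y = 40/22.2 = 1.8018 ≈ 1.802 kip.
ΣF_y = 0: C_y + 1.8018 − 5 = 0 → C_y = 3.198 kip.
ΣF_x = 0: no horizontal applied forces, so C_x = 0.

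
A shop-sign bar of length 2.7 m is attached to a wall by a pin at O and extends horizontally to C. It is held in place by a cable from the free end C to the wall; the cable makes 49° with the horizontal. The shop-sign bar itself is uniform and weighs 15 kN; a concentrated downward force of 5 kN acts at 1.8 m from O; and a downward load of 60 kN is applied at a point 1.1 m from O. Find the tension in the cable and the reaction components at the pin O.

T = 46.74 kN, O_x = 30.67 kN, O_y = 44.72 kN

ΣM about O: T·sin49°·2.7 − 15·1.35 − 5·1.8 − 60·1.1 = 0 → T = 95.25/(2.7·0.75471) = 46.7435 ≈ 46.74 kN.
ΣF_x = 0: O_x − T·cos49° = 0 → O_x = 46.7435 × 0.656059 = 30.67 kN.
ΣF_y = 0: O_y + T·sin49° − 15 − 5 − 60 = 0 → O_y = 80 − 46.7435 × 0.75471 = 44.72 kN.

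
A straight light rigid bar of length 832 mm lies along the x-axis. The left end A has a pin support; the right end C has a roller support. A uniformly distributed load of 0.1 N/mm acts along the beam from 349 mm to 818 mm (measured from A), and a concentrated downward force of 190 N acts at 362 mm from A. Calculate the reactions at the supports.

A_x = 0, A_y = 121.3 N, C_y = 115.6 N

Resultant of the distributed load: 0.1 × 469 = 46.9 N at 583.5 mm from A.
Moments about A: C_y·832 − (0.1·469)·583.5 − 190·362 = 0 → C_y = 96146.15/832 = 115.56 ≈ 115.6 N.
ΣF_y = 0: A_y + 115.56 − 0.1·469 − 190 = 0 → A_y = 121.3 N.
ΣF_x = 0: no horizontal applied forces, so A_x = 0.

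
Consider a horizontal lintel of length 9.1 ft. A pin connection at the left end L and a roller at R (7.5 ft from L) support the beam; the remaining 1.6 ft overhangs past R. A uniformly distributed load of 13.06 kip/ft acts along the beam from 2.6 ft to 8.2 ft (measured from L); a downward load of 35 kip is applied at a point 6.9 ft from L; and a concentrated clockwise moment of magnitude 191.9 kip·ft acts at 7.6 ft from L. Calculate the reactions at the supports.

L_x = 0, L_y = -2.309 kip, R_y = 110.4 kip

Resultant of the distributed load: 13.06 × 5.6 = 73.136 kip at 5.4 ft from L.
Moments about L: R_y·7.5 − (13.06·5.6)·5.4 − 35·6.9 − 191.9 = 0 → R_y = 828.3344/7.5 = 110.445 ≈ 110.4 kip.
ΣF_y = 0: L_y + 110.445 − 13.06·5.6 − 35 = 0 → L_y = -2.309 kip.
ΣF_x = 0: no horizontal applied forces, so L_x = 0.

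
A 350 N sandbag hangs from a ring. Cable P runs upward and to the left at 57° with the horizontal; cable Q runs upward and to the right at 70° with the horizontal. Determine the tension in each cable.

T_P = 149.9 N, T_Q = 238.7 N

ΣF_x = 0: −T_P·cos57° + T_Q·cos70° = 0 → T_Q = 1.59242·T_P.
ΣF_y = 0: T_P·sin57° + T_Q·sin70° = 350.
Substitute: T_P·(0.838671 + 1.59242·0.939693) = 350 → T_P = 149.889 ≈ 149.9 N.
Then T_Q = 1.59242 × 149.889 = 238.7 N.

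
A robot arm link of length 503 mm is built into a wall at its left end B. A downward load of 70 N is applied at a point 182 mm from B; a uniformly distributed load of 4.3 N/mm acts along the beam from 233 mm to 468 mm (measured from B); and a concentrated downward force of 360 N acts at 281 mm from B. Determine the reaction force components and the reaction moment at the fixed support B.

B_x = 0, B_y = 1440 N, M_B = 468100 N·mm

Resultant of the distributed load: 4.3 × 235 = 1010.5 N at 350.5 mm from B.
ΣF_x = 0: B_x = 0.
ΣF_y = 0: B_y − 70 − 4.3·235 − 360 = 0 → B_y = 1440 N.
ΣM about B: M_B − 70·182 − (4.3·235)·350.5 − 360·281 = 0 → M_B = 468100 N·mm.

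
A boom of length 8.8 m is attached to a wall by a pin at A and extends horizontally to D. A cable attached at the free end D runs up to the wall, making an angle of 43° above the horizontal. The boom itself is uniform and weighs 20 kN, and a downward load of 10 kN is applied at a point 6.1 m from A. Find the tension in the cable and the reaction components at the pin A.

T = 24.83 kN, A_x = 18.16 kN, A_y = 13.07 kN

ΣM about A: T·sin43°·8.8 − 20·4.4 − 10·6.1 = 0 → T = 149/(8.8·0.681998) = 24.8268 ≈ 24.83 kN.
ΣF_x = 0: A_x − T·cos43° = 0 → A_x = 24.8268 × 0.731354 = 18.16 kN.
ΣF_y = 0: A_y + T·sin43° − 20 − 10 = 0 → A_y = 30 − 24.8268 × 0.681998 = 13.07 kN.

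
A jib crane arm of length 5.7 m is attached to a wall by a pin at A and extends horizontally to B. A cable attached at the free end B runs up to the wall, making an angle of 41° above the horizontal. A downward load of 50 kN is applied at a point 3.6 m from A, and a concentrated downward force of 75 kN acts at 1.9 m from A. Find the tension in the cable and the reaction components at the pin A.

T = 86.24 kN, A_x = 65.09 kN, A_y = 68.42 kN

ΣM about A: T·sin41°·5.7 − 50·3.6 − 75·1.9 = 0 → T = 322.5/(5.7·0.656059) = 86.2406 ≈ 86.24 kN.
ΣF_x = 0: A_x − T·cos41° = 0 → A_x = 86.2406 × 0.75471 = 65.09 kN.
ΣF_y = 0: A_y + T·sin41° − 50 − 75 = 0 → A_y = 125 − 86.2406 × 0.656059 = 68.42 kN.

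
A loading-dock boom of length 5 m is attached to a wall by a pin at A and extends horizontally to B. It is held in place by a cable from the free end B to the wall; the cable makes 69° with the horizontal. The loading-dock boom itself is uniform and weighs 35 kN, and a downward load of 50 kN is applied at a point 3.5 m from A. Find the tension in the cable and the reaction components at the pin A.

ΣM about A: T·sin69°·5 − 35·2.5 − 50·3.5 = 0 → T = 262.5/(5·0.93358) = 56.2351 ≈ 56.24 kN.
ΣF_x = 0: A_x − T·cos69° = 0 → A_x = 56.2351 × 0.358368 = 20.15 kN.
ΣF_y = 0: A_y + T·sin69° − 35 − 50 = 0 → A_y = 85 − 56.2351 × 0.93358 = 32.50 kN.

T = 56.24 kN, A_x = 20.15 kN, A_y = 32.50 kN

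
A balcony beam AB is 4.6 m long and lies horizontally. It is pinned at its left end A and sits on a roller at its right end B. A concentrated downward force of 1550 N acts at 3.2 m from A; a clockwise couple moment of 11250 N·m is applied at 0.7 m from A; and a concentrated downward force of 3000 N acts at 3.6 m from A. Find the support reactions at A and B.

Taking moments about A: B_y·4.6 − 1550·3.2 − 11250 − 3000·3.6 = 0 → B_y = 27010/4.6 = 5871.74 ≈ 5872 N.
ΣF_y = 0: A_y + 5871.74 − 1550 − 3000 = 0 → A_y = -1322 N.
ΣF_x = 0: no horizontal applied forces, so A_x = 0.

A_x = 0, A_y = -1322 N, B_y = 5872 N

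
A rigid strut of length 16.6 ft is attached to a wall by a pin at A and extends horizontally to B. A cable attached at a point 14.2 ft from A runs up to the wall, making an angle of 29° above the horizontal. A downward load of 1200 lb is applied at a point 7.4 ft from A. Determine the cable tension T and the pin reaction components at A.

ΣM about A: T·sin29°·14.2 − 1200·7.4 = 0 → T = 8880/(14.2·0.48481) = 1289.89 ≈ 1290 lb.
ΣF_x = 0: A_x − T·cos29° = 0 → A_x = 1289.89 × 0.87462 = 1128 lb.
ΣF_y = 0: A_y + T·sin29° − 1200 = 0 → A_y = 1200 − 1289.89 × 0.48481 = 574.6 lb.

T = 1290 lb, A_x = 1128 lb, A_y = 574.6 lb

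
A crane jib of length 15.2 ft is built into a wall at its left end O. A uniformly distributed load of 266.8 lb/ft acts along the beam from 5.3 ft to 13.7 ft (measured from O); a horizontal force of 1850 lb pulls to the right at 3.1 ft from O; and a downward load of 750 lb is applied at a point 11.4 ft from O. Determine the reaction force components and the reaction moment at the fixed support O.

O_x = -1850 lb, O_y = 2991 lb, M_O = 29840 lb·ft

Resultant of the distributed load: 266.8 × 8.4 = 2241.12 lb at 9.5 ft from O.
ΣF_x = 0: O_x + 1850 = 0 → O_x = -1850 lb.
ΣF_y = 0: O_y − 266.8·8.4 − 750 = 0 → O_y = 2991 lb.
ΣM about O: M_O − (266.8·8.4)·9.5 − 750·11.4 = 0 → M_O = 29840 lb·ft.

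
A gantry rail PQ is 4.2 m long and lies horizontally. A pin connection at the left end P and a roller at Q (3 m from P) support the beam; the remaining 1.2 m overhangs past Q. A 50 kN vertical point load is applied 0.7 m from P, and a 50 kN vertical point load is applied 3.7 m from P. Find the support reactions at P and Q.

Taking moments about P: Q_y·3 − 50·0.7 − 50·3.7 = 0 → Q_y = 220/3 = 73.3333 ≈ 73.33 kN.
ΣF_y = 0: P_y + 73.3333 − 50 − 50 = 0 → P_y = 26.67 kN.
ΣF_x = 0: no horizontal applied forces, so P_x = 0.

P_x = 0, P_y = 26.67 kN, Q_y = 73.33 kN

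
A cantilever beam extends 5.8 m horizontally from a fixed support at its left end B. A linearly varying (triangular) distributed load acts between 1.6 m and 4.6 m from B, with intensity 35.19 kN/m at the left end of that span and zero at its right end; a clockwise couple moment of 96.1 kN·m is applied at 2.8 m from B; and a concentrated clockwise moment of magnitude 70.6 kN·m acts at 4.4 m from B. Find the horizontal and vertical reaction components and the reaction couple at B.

Resultant of the triangular load: ½ × 35.19 × 3 = 52.785 kN, acting at 2.6 m from B (one-third of the span from the peak).
ΣF_x = 0: B_x = 0.
ΣF_y = 0: B_y − ½·35.19·3 = 0 → B_y = 52.78 kN.
ΣM about B: M_B − (½·35.19·3)·2.6 − 96.1 − 70.6 = 0 → M_B = 303.9 kN·m.

B_x = 0, B_y = 52.78 kN, M_B = 303.9 kN·m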